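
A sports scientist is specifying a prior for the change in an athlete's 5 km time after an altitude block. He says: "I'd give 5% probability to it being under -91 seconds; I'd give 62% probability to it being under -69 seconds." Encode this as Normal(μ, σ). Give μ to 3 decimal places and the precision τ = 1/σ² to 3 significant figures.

μ = -72.446, τ = 0.00786

The p-quantile of Normal(μ,σ) is μ + z_p·σ, with z_{0.05} = -1.645 and z_{0.62} = 0.3055.
Eliminate σ: μ = (z₂·x₁ − z₁·x₂)/(z₂ − z₁) = (0.3055·-91 − (-1.645)·-69)/1.95 = -72.446.
Then σ = (x₂ − x₁)/(z₂ − z₁) = (-69 − -91)/1.95 = 11.280.
Precision τ = 1/σ² = 1/11.28² = 0.00786.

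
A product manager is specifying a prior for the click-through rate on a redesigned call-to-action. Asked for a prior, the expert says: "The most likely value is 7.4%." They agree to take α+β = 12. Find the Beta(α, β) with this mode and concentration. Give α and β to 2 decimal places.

For α,β > 1 the Beta mode is (α−1)/(α+β−2). With α+β = 12, the mode is (α−1)/10.
Set (α−1)/10 = 0.074 → α = 1 + 0.074·10 = 1.74.
β = 12 − α = 10.26.

α = 1.74, β = 10.26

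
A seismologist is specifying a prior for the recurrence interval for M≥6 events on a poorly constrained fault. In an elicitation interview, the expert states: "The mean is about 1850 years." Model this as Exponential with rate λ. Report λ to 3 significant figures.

λ ≈ 0.000541

Exponential mean = 1/λ, so λ = 1/1850.0 = 0.000541.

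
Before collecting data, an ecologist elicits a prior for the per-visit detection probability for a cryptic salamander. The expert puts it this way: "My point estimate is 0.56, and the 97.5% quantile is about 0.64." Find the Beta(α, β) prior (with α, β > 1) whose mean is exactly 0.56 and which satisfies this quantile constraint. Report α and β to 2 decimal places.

α ≈ 80.40, β ≈ 63.17

With mean 0.56 fixed, write α = 0.56s, β = 0.44s where s = α+β.
Need P(θ < 0.64) = 0.975 under Beta(0.56s, 0.44s). Normal approximation: (q−m)/√(m(1−m)/s) ≈ z_{0.975} = 1.96, so s ≈ 0.56·0.44·(1.96)²/(0.64−0.56)² = 147.9.
At s = 147.9: P(θ<0.64) ≈ 0.977. Adjusting to match 0.975 gives s ≈ 143.57.
So α = 0.56·143.57 ≈ 80.40, β = 0.44·143.57 ≈ 63.17.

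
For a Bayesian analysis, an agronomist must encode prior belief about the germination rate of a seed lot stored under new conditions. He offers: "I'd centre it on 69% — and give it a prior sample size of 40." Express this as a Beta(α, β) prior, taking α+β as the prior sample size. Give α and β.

α = 27.6, β = 12.4

Under the effective-sample-size interpretation, Beta(α, β) has prior mean α/(α+β) and prior sample size α+β.
So α+β = 40 and α/(α+β) = 0.69, giving α = 0.69·40 = 27.6 and β = 40 − 27.6 = 12.4.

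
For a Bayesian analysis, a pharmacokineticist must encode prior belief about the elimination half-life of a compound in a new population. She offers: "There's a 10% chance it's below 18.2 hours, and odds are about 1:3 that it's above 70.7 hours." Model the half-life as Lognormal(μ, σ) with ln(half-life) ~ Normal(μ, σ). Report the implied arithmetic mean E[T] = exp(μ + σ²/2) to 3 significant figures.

If T ~ Lognormal(μ,σ) then ln T ~ Normal(μ,σ), so the p-quantile of ln T is μ + z_p·σ.
ln(18.2) = 2.901 and ln(70.7) = 4.258; z_{0.1} = -1.282, z_{0.75} = 0.6745.
σ = (4.258 − 2.901)/(0.6745 − (-1.282)) = 0.694.
μ = 2.901 − (-1.282)·0.694 = 3.791.
E[T] = exp(μ + σ²/2) = exp(3.791 + 0.2407) = 56.3 hours.

E[T] ≈ 56.3 hours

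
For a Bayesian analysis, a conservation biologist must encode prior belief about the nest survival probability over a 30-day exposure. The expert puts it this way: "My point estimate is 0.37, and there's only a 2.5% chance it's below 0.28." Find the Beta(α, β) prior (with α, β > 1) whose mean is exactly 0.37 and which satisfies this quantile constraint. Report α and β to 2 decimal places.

With mean 0.37 fixed, write α = 0.37s, β = 0.63s where s = α+β.
Need P(θ < 0.28) = 0.025 under Beta(0.37s, 0.63s). Normal approximation: (q−m)/√(m(1−m)/s) ≈ z_{0.025} = -1.96, so s ≈ 0.37·0.63·(-1.96)²/(0.28−0.37)² = 110.5.
At s = 110.5: P(θ<0.28) ≈ 0.021. Adjusting to match 0.025 gives s ≈ 103.44.
So α = 0.37·103.44 ≈ 38.27, β = 0.63·103.44 ≈ 65.16.

α ≈ 38.27, β ≈ 65.16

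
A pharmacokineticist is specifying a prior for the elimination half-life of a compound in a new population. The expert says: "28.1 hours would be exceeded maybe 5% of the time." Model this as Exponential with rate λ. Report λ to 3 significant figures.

λ ≈ 0.107

P(T > 28.1) = e^(−λ·28.1) = 0.05, so λ = −ln(0.05)/28.1 = 0.107.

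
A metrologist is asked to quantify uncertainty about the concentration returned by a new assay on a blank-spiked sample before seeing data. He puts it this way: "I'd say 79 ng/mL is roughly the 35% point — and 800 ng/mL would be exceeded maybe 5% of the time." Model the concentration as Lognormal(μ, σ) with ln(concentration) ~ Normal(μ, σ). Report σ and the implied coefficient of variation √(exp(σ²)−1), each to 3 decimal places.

If T ~ Lognormal(μ,σ) then ln T ~ Normal(μ,σ), so the p-quantile of ln T is μ + z_p·σ.
ln(79) = 4.369 and ln(800) = 6.685; z_{0.35} = -0.3853, z_{0.95} = 1.645.
σ = (6.685 − 4.369)/(1.645 − (-0.3853)) = 1.140.
μ = 4.369 − (-0.3853)·1.140 = 4.809.
CV = √(exp(σ²)−1) = √(exp(1.3005)−1) = 1.634.

σ ≈ 1.140, CV ≈ 1.634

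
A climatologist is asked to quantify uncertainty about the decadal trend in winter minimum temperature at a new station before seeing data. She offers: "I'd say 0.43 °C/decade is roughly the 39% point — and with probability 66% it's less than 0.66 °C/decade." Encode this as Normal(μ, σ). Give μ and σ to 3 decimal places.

μ = 0.523, σ = 0.332

For Normal(μ,σ), the p-quantile is μ + z_p·σ. Here z_{0.39} = -0.2793, z_{0.66} = 0.4125.
So 0.43 = μ − 0.2793σ and 0.66 = μ + 0.4125σ.
Subtracting: σ = (0.66 − 0.43)/(0.4125 − (-0.2793)) = 0.332.
Then μ = 0.43 − (-0.2793)·0.332 = 0.523.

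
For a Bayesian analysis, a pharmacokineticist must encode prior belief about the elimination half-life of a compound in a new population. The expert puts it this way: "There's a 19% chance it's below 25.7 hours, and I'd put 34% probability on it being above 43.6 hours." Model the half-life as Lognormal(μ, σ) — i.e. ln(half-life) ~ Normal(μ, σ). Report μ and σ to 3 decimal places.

If T ~ Lognormal(μ,σ) then ln T ~ Normal(μ,σ), so the p-quantile of ln T is μ + z_p·σ.
ln(25.7) = 3.246 and ln(43.6) = 3.775; z_{0.19} = -0.8779, z_{0.66} = 0.4125.
σ = (3.775 − 3.246)/(0.4125 − (-0.8779)) = 0.410.
μ = 3.246 − (-0.8779)·0.410 = 3.606.

μ ≈ 3.606, σ ≈ 0.410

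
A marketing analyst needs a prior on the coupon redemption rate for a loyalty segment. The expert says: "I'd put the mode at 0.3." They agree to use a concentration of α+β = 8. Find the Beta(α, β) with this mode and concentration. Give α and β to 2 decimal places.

α = 2.80, β = 5.20

For α,β > 1 the Beta mode is (α−1)/(α+β−2). With α+β = 8, the mode is (α−1)/6.
Set (α−1)/6 = 0.3 → α = 1 + 0.3·6 = 2.80.
β = 8 − α = 5.20.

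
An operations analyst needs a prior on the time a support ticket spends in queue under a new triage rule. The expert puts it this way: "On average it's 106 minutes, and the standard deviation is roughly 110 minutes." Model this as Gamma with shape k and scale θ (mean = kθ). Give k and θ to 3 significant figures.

For Gamma(k, scale θ): mean = kθ, variance = kθ², so CV = 1/√k.
CV = SD/mean = 110/106 = 1.038, hence k = 1/CV² = 0.929.
Then θ = mean/k = 106/0.929 = 114.

k ≈ 0.929, θ ≈ 114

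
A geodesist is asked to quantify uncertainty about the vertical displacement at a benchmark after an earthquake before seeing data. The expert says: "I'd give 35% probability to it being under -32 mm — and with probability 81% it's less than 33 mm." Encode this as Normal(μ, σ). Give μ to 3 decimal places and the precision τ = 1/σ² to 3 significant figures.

For Normal(μ,σ), the p-quantile is μ + z_p·σ. Here z_{0.35} = -0.3853, z_{0.81} = 0.8779.
So -32 = μ − 0.3853σ and 33 = μ + 0.8779σ.
Subtracting: σ = (33 − -32)/(0.8779 − (-0.3853)) = 51.456.
Then μ = -32 − (-0.3853)·51.456 = -12.173.
Precision τ = 1/σ² = 1/51.46² = 0.000378.

μ = -12.173, τ = 0.000378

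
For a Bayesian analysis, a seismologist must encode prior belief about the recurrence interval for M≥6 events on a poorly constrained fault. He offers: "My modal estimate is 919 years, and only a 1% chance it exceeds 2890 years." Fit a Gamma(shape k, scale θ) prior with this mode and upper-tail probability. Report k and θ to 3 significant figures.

Gamma(k,θ) with k>1 has mode (k−1)θ, so θ = 919/(k−1).
Need P(X < 2890) = 0.99 with θ tied to k this way. Start at k = 2, θ = 919: P(X<2890) ≈ 0.821.
Too low — raise k to concentrate. Iterating converges to k ≈ 4.39.
Then θ = 919/(4.39−1) ≈ 271.

k ≈ 4.39, θ ≈ 271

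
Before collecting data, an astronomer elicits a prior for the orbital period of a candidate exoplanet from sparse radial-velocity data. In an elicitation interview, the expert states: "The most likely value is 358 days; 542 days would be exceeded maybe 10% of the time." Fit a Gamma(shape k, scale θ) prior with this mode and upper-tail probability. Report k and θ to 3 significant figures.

Gamma(k,θ) with k>1 has mode (k−1)θ, so θ = 358/(k−1).
Need P(X < 542) = 0.9 with θ tied to k this way. Start at k = 2, θ = 358: P(X<542) ≈ 0.447.
Too low — raise k to concentrate. Iterating converges to k ≈ 11.8.
Then θ = 358/(11.8−1) ≈ 33.1.

k ≈ 11.8, θ ≈ 33.1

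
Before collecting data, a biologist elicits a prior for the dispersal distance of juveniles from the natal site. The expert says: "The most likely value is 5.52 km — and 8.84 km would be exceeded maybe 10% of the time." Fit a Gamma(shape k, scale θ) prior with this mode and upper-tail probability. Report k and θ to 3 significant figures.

Gamma(k,θ) with k>1 has mode (k−1)θ, so θ = 5.52/(k−1).
Need P(X < 8.84) = 0.9 with θ tied to k this way. Start at k = 2, θ = 5.52: P(X<8.84) ≈ 0.476.
Too low — raise k to concentrate. Iterating converges to k ≈ 9.47.
Then θ = 5.52/(9.47−1) ≈ 0.651.

k ≈ 9.47, θ ≈ 0.651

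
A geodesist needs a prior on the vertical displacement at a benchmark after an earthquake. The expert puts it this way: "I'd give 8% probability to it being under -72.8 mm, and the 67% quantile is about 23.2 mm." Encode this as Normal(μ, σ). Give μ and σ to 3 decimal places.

μ = 0.310, σ = 52.033

For Normal(μ,σ), the p-quantile is μ + z_p·σ. Here z_{0.08} = -1.405, z_{0.67} = 0.4399.
So -72.8 = μ − 1.405σ and 23.2 = μ + 0.4399σ.
Subtracting: σ = (23.2 − -72.8)/(0.4399 − (-1.405)) = 52.033.
Then μ = -72.8 − (-1.405)·52.033 = 0.310.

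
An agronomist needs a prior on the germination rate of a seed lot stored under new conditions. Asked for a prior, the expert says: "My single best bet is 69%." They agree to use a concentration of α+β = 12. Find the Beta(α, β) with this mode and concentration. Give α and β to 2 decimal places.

α = 7.90, β = 4.10

For α,β > 1 the Beta mode is (α−1)/(α+β−2). With α+β = 12, the mode is (α−1)/10.
Set (α−1)/10 = 0.69 → α = 1 + 0.69·10 = 7.90.
β = 12 − α = 4.10.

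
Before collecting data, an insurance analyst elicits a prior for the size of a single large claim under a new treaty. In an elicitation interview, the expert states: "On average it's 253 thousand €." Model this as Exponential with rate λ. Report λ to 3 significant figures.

λ ≈ 0.00395

Exponential mean = 1/λ, so λ = 1/253.0 = 0.00395.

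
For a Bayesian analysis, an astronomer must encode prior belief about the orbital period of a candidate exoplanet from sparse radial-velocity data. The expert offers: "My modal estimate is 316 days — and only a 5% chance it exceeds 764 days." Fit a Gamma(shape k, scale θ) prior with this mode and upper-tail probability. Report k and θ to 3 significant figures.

Gamma(k,θ) with k>1 has mode (k−1)θ, so θ = 316/(k−1).
Need P(X < 764) = 0.95 with θ tied to k this way. Start at k = 2, θ = 316: P(X<764) ≈ 0.695.
Too low — raise k to concentrate. Iterating converges to k ≈ 4.5.
Then θ = 316/(4.5−1) ≈ 90.4.

k ≈ 4.5, θ ≈ 90.4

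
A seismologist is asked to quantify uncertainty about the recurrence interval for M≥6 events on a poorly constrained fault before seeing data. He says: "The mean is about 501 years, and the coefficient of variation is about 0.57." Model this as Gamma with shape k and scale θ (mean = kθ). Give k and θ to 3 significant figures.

k ≈ 3.08, θ ≈ 163

For Gamma(k, scale θ): mean = kθ, variance = kθ², so CV = 1/√k.
CV = 0.57, hence k = 1/CV² = 3.08.
Then θ = mean/k = 501/3.08 = 163.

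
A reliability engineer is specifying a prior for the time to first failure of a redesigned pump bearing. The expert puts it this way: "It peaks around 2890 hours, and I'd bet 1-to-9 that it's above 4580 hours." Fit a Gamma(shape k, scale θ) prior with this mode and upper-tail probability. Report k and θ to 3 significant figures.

k ≈ 9.85, θ ≈ 327

Gamma(k,θ) with k>1 has mode (k−1)θ, so θ = 2890/(k−1).
Need P(X < 4580) = 0.9 with θ tied to k this way. Start at k = 2, θ = 2890: P(X<4580) ≈ 0.470.
Too low — raise k to concentrate. Iterating converges to k ≈ 9.85.
Then θ = 2890/(9.85−1) ≈ 327.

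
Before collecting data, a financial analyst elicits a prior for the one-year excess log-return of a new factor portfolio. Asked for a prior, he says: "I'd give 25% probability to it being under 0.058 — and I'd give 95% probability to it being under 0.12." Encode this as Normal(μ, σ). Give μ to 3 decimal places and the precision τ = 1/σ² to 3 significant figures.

μ = 0.076, τ = 1400

The p-quantile of Normal(μ,σ) is μ + z_p·σ, with z_{0.25} = -0.6745 and z_{0.95} = 1.645.
Eliminate σ: μ = (z₂·x₁ − z₁·x₂)/(z₂ − z₁) = (1.645·0.058 − (-0.6745)·0.12)/2.319 = 0.076.
Then σ = (x₂ − x₁)/(z₂ − z₁) = (0.12 − 0.058)/2.319 = 0.027.
Precision τ = 1/σ² = 1/0.02673² = 1400.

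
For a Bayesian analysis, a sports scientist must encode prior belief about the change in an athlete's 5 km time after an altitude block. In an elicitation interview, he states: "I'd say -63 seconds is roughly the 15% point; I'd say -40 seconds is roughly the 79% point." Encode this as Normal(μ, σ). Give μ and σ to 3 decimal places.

μ = -50.065, σ = 12.481

The p-quantile of Normal(μ,σ) is μ + z_p·σ, with z_{0.15} = -1.036 and z_{0.79} = 0.8064.
Eliminate σ: μ = (z₂·x₁ − z₁·x₂)/(z₂ − z₁) = (0.8064·-63 − (-1.036)·-40)/1.843 = -50.065.
Then σ = (x₂ − x₁)/(z₂ − z₁) = (-40 − -63)/1.843 = 12.481.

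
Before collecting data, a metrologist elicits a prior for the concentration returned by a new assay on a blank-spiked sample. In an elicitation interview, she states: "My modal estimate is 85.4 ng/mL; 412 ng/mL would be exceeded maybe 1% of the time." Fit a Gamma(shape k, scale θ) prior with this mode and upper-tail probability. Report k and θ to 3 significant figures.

k ≈ 2.6, θ ≈ 53.4

Gamma(k,θ) with k>1 has mode (k−1)θ, so θ = 85.4/(k−1).
Need P(X < 412) = 0.99 with θ tied to k this way. Start at k = 2, θ = 85.4: P(X<412) ≈ 0.953.
Too low — raise k to concentrate. Iterating converges to k ≈ 2.6.
Then θ = 85.4/(2.6−1) ≈ 53.4.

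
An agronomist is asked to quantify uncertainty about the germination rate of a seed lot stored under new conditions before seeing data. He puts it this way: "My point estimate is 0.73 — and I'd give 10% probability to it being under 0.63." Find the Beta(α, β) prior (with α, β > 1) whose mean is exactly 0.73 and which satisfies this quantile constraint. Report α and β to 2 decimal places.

With mean 0.73 fixed, write α = 0.73s, β = 0.27s where s = α+β.
Need P(θ < 0.63) = 0.1 under Beta(0.73s, 0.27s). Normal approximation: (q−m)/√(m(1−m)/s) ≈ z_{0.1} = -1.28, so s ≈ 0.73·0.27·(-1.28)²/(0.63−0.73)² = 32.4.
At s = 32.4: P(θ<0.63) ≈ 0.104. Adjusting to match 0.1 gives s ≈ 33.77.
So α = 0.73·33.77 ≈ 24.65, β = 0.27·33.77 ≈ 9.12.

α ≈ 24.65, β ≈ 9.12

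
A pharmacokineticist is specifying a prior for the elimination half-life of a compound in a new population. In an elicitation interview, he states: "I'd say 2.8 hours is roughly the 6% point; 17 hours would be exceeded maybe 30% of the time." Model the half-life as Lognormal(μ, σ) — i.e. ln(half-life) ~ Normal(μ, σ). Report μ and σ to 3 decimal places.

μ ≈ 2.378, σ ≈ 0.867

If T ~ Lognormal(μ,σ) then ln T ~ Normal(μ,σ), so the p-quantile of ln T is μ + z_p·σ.
ln(2.8) = 1.03 and ln(17) = 2.833; z_{0.06} = -1.555, z_{0.7} = 0.5244.
σ = (2.833 − 1.03)/(0.5244 − (-1.555)) = 0.867.
μ = 1.03 − (-1.555)·0.867 = 2.378.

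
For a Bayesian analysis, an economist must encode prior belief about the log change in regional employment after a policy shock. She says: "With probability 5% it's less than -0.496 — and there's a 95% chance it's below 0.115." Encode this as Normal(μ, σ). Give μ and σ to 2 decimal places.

The p-quantile of Normal(μ,σ) is μ + z_p·σ, with z_{0.05} = -1.645 and z_{0.95} = 1.645.
Eliminate σ: μ = (z₂·x₁ − z₁·x₂)/(z₂ − z₁) = (1.645·-0.496 − (-1.645)·0.115)/3.29 = -0.19.
Then σ = (x₂ − x₁)/(z₂ − z₁) = (0.115 − -0.496)/3.29 = 0.19.

μ = -0.19, σ = 0.19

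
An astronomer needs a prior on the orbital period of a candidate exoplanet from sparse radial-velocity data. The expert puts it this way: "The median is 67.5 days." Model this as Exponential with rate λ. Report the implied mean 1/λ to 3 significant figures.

Exponential median = ln 2 / λ, so λ = ln 2 / 67.5 = 0.0103.
Mean = 1/λ = 97.4 days.

mean ≈ 97.4 days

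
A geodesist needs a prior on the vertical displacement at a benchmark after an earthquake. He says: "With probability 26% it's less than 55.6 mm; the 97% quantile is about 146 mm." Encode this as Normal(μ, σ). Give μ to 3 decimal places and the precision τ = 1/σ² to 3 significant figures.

The p-quantile of Normal(μ,σ) is μ + z_p·σ, with z_{0.26} = -0.6433 and z_{0.97} = 1.881.
Eliminate σ: μ = (z₂·x₁ − z₁·x₂)/(z₂ − z₁) = (1.881·55.6 − (-0.6433)·146)/2.524 = 78.641.
Then σ = (x₂ − x₁)/(z₂ − z₁) = (146 − 55.6)/2.524 = 35.814.
Precision τ = 1/σ² = 1/35.81² = 0.00078.

μ = 78.641, τ = 0.00078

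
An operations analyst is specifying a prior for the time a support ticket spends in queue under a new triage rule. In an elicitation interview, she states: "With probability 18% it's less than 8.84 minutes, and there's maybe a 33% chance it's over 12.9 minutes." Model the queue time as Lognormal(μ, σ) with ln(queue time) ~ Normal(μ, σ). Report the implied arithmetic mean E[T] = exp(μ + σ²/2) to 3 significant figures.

If T ~ Lognormal(μ,σ) then ln T ~ Normal(μ,σ), so the p-quantile of ln T is μ + z_p·σ.
ln(8.84) = 2.179 and ln(12.9) = 2.557; z_{0.18} = -0.9154, z_{0.67} = 0.4399.
σ = (2.557 − 2.179)/(0.4399 − (-0.9154)) = 0.279.
μ = 2.179 − (-0.9154)·0.279 = 2.435.
E[T] = exp(μ + σ²/2) = exp(2.435 + 0.0389) = 11.9 minutes.

E[T] ≈ 11.9 minutes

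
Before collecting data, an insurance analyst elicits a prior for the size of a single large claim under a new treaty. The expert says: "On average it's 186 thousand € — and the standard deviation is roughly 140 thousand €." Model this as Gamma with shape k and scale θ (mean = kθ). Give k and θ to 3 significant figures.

For Gamma(k, scale θ): mean = kθ, variance = kθ², so CV = 1/√k.
CV = SD/mean = 140/186 = 0.7527, hence k = 1/CV² = 1.77.
Then θ = mean/k = 186/1.77 = 105.

k ≈ 1.77, θ ≈ 105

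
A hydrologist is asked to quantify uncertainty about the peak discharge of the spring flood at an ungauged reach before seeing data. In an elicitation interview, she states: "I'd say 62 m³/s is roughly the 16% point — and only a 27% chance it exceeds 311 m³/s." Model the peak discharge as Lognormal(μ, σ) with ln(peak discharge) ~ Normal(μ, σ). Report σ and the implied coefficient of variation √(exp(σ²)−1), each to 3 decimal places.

σ ≈ 1.003, CV ≈ 1.318

If T ~ Lognormal(μ,σ) then ln T ~ Normal(μ,σ), so the p-quantile of ln T is μ + z_p·σ.
ln(62) = 4.127 and ln(311) = 5.74; z_{0.16} = -0.9945, z_{0.73} = 0.6128.
σ = (5.74 − 4.127)/(0.6128 − (-0.9945)) = 1.003.
μ = 4.127 − (-0.9945)·1.003 = 5.125.
CV = √(exp(σ²)−1) = √(exp(1.0067)−1) = 1.318.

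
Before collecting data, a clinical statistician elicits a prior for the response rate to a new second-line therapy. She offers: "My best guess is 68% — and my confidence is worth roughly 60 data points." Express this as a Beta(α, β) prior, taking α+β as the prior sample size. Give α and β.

Under the effective-sample-size interpretation, Beta(α, β) has prior mean α/(α+β) and prior sample size α+β.
So α+β = 60 and α/(α+β) = 0.68, giving α = 0.68·60 = 40.8 and β = 60 − 40.8 = 19.2.

α = 40.8, β = 19.2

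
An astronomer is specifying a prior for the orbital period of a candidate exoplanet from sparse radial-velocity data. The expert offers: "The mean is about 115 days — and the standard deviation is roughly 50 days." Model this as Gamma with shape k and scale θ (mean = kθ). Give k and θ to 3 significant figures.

For Gamma(k, scale θ): mean = kθ, variance = kθ², so CV = 1/√k.
CV = SD/mean = 50/115 = 0.4348, hence k = 1/CV² = 5.29.
Then θ = mean/k = 115/5.29 = 21.7.

k ≈ 5.29, θ ≈ 21.7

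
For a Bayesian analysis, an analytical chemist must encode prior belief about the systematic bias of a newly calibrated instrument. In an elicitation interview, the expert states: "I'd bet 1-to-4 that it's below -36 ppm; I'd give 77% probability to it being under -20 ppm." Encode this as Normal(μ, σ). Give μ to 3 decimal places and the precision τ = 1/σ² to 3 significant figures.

μ = -27.480, τ = 0.00976

For Normal(μ,σ), the p-quantile is μ + z_p·σ. Here z_{0.2} = -0.8416, z_{0.77} = 0.7388.
So -36 = μ − 0.8416σ and -20 = μ + 0.7388σ.
Subtracting: σ = (-20 − -36)/(0.7388 − (-0.8416)) = 10.124.
Then μ = -36 − (-0.8416)·10.124 = -27.480.
Precision τ = 1/σ² = 1/10.12² = 0.00976.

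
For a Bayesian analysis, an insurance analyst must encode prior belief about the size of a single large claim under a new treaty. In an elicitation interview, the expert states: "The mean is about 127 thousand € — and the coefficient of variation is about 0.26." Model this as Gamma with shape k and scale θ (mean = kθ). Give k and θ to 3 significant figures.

k ≈ 14.8, θ ≈ 8.59

For Gamma(k, scale θ): mean = kθ, variance = kθ², so CV = 1/√k.
CV = 0.26, hence k = 1/CV² = 14.8.
Then θ = mean/k = 127/14.8 = 8.59.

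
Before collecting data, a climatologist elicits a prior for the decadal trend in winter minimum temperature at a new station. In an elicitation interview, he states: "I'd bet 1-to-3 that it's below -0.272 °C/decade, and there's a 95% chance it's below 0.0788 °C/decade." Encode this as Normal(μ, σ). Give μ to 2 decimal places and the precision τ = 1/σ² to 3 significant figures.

For Normal(μ,σ), the p-quantile is μ + z_p·σ. Here z_{0.25} = -0.6745, z_{0.95} = 1.645.
So -0.272 = μ − 0.6745σ and 0.0788 = μ + 1.645σ.
Subtracting: σ = (0.0788 − -0.272)/(1.645 − (-0.6745)) = 0.15.
Then μ = -0.272 − (-0.6745)·0.15 = -0.17.
Precision τ = 1/σ² = 1/0.1512² = 43.7.

μ = -0.17, τ = 43.7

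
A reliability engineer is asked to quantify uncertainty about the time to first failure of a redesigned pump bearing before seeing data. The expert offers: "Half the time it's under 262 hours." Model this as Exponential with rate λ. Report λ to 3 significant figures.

λ ≈ 0.00265

Exponential median = ln 2 / λ, so λ = ln 2 / 262.0 = 0.00265.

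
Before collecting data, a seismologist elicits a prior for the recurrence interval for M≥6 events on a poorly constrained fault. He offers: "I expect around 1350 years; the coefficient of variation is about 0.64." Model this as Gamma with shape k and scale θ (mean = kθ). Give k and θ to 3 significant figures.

k ≈ 2.44, θ ≈ 553

For Gamma(k, scale θ): mean = kθ, variance = kθ², so CV = 1/√k.
CV = 0.64, hence k = 1/CV² = 2.44.
Then θ = mean/k = 1350/2.44 = 553.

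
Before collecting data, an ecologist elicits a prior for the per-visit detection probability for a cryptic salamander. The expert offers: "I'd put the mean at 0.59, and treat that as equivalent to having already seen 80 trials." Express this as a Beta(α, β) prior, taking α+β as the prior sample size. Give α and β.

α = 47.2, β = 32.8

Under the effective-sample-size interpretation, Beta(α, β) has prior mean α/(α+β) and prior sample size α+β.
So α+β = 80 and α/(α+β) = 0.59, giving α = 0.59·80 = 47.2 and β = 80 − 47.2 = 32.8.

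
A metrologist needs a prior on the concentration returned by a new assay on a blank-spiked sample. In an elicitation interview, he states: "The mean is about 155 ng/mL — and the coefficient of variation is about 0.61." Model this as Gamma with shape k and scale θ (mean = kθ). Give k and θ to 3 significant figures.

k ≈ 2.69, θ ≈ 57.7

For Gamma(k, scale θ): mean = kθ, variance = kθ², so CV = 1/√k.
CV = 0.61, hence k = 1/CV² = 2.69.
Then θ = mean/k = 155/2.69 = 57.7.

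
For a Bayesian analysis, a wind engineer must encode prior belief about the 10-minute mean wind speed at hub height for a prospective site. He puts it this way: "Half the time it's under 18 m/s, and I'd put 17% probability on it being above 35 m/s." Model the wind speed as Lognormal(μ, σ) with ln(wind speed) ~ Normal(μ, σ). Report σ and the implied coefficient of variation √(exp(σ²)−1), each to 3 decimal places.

σ ≈ 0.697, CV ≈ 0.791

If T ~ Lognormal(μ,σ) then ln T ~ Normal(μ,σ), so the p-quantile of ln T is μ + z_p·σ.
ln(18) = 2.89 and ln(35) = 3.555; z_{0.5} = 0, z_{0.83} = 0.9542.
σ = (3.555 − 2.89)/(0.9542 − (0)) = 0.697.
μ = 2.89 − (0)·0.697 = 2.890.
CV = √(exp(σ²)−1) = √(exp(0.4857)−1) = 0.791.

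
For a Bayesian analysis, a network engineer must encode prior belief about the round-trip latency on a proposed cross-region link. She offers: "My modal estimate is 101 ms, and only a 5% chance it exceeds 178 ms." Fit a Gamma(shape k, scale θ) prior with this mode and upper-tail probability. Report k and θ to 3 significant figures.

k ≈ 9.69, θ ≈ 11.6

Gamma(k,θ) with k>1 has mode (k−1)θ, so θ = 101/(k−1).
Need P(X < 178) = 0.95 with θ tied to k this way. Start at k = 2, θ = 101: P(X<178) ≈ 0.526.
Too low — raise k to concentrate. Iterating converges to k ≈ 9.69.
Then θ = 101/(9.69−1) ≈ 11.6.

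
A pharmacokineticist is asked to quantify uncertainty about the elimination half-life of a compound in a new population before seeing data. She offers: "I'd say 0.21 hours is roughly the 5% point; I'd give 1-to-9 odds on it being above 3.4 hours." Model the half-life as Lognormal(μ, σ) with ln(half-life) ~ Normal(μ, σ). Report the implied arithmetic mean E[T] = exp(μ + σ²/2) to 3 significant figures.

If T ~ Lognormal(μ,σ) then ln T ~ Normal(μ,σ), so the p-quantile of ln T is μ + z_p·σ.
ln(0.21) = -1.561 and ln(3.4) = 1.224; z_{0.05} = -1.645, z_{0.9} = 1.282.
σ = (1.224 − -1.561)/(1.282 − (-1.645)) = 0.951.
μ = -1.561 − (-1.645)·0.951 = 0.004.
E[T] = exp(μ + σ²/2) = exp(0.004 + 0.4527) = 1.58 hours.

E[T] ≈ 1.58 hours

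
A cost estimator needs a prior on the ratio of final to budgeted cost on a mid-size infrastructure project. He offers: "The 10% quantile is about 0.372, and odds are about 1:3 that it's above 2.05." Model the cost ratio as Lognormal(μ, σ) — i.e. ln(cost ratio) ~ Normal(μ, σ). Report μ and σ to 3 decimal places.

If T ~ Lognormal(μ,σ) then ln T ~ Normal(μ,σ), so the p-quantile of ln T is μ + z_p·σ.
ln(0.372) = -0.9889 and ln(2.05) = 0.7178; z_{0.1} = -1.282, z_{0.75} = 0.6745.
σ = (0.7178 − -0.9889)/(0.6745 − (-1.282)) = 0.873.
μ = -0.9889 − (-1.282)·0.873 = 0.129.

μ ≈ 0.129, σ ≈ 0.873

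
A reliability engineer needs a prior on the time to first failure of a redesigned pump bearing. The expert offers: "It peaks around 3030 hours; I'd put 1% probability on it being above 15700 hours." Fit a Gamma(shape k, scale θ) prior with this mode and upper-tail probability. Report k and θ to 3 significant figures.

Gamma(k,θ) with k>1 has mode (k−1)θ, so θ = 3030/(k−1).
Need P(X < 15700) = 0.99 with θ tied to k this way. Start at k = 2, θ = 3030: P(X<15700) ≈ 0.965.
Too low — raise k to concentrate. Iterating converges to k ≈ 2.43.
Then θ = 3030/(2.43−1) ≈ 2110.

k ≈ 2.43, θ ≈ 2110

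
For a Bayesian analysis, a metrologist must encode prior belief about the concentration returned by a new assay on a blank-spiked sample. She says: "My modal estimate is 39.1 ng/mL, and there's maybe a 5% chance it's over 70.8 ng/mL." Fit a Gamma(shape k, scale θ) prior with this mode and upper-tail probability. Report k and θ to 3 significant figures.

Gamma(k,θ) with k>1 has mode (k−1)θ, so θ = 39.1/(k−1).
Need P(X < 70.8) = 0.95 with θ tied to k this way. Start at k = 2, θ = 39.1: P(X<70.8) ≈ 0.540.
Too low — raise k to concentrate. Iterating converges to k ≈ 8.9.
Then θ = 39.1/(8.9−1) ≈ 4.95.

k ≈ 8.9, θ ≈ 4.95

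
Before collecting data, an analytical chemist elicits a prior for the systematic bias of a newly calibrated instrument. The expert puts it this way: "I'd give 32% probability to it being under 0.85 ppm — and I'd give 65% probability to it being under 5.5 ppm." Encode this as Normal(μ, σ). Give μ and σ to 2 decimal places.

μ = 3.40, σ = 5.45

The p-quantile of Normal(μ,σ) is μ + z_p·σ, with z_{0.32} = -0.4677 and z_{0.65} = 0.3853.
Eliminate σ: μ = (z₂·x₁ − z₁·x₂)/(z₂ − z₁) = (0.3853·0.85 − (-0.4677)·5.5)/0.853 = 3.40.
Then σ = (x₂ − x₁)/(z₂ − z₁) = (5.5 − 0.85)/0.853 = 5.45.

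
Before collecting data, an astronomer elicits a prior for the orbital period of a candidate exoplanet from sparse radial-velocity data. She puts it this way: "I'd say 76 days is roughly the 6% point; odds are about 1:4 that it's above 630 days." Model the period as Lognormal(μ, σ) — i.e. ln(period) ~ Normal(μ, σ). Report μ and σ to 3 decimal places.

μ ≈ 5.703, σ ≈ 0.883

If T ~ Lognormal(μ,σ) then ln T ~ Normal(μ,σ), so the p-quantile of ln T is μ + z_p·σ.
ln(76) = 4.331 and ln(630) = 6.446; z_{0.06} = -1.555, z_{0.8} = 0.8416.
σ = (6.446 − 4.331)/(0.8416 − (-1.555)) = 0.883.
μ = 4.331 − (-1.555)·0.883 = 5.703.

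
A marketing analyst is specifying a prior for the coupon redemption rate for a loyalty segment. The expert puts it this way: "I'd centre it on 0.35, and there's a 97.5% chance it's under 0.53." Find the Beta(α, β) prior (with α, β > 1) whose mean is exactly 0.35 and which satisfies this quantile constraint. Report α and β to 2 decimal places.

With mean 0.35 fixed, write α = 0.35s, β = 0.65s where s = α+β.
Need P(θ < 0.53) = 0.975 under Beta(0.35s, 0.65s). Normal approximation: (q−m)/√(m(1−m)/s) ≈ z_{0.975} = 1.96, so s ≈ 0.35·0.65·(1.96)²/(0.53−0.35)² = 27.0.
At s = 27.0: P(θ<0.53) ≈ 0.971. Adjusting to match 0.975 gives s ≈ 28.67.
So α = 0.35·28.67 ≈ 10.03, β = 0.65·28.67 ≈ 18.63.

α ≈ 10.03, β ≈ 18.63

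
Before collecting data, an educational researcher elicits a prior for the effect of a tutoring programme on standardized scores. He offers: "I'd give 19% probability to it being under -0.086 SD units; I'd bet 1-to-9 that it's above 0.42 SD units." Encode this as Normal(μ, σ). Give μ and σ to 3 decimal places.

μ = 0.120, σ = 0.234

The p-quantile of Normal(μ,σ) is μ + z_p·σ, with z_{0.19} = -0.8779 and z_{0.9} = 1.282.
Eliminate σ: μ = (z₂·x₁ − z₁·x₂)/(z₂ − z₁) = (1.282·-0.086 − (-0.8779)·0.42)/2.159 = 0.120.
Then σ = (x₂ − x₁)/(z₂ − z₁) = (0.42 − -0.086)/2.159 = 0.234.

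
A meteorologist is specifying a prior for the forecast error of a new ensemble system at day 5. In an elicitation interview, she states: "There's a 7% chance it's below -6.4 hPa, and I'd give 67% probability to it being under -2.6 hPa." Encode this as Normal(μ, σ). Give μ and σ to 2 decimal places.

μ = -3.47, σ = 1.98

For Normal(μ,σ), the p-quantile is μ + z_p·σ. Here z_{0.07} = -1.476, z_{0.67} = 0.4399.
So -6.4 = μ − 1.476σ and -2.6 = μ + 0.4399σ.
Subtracting: σ = (-2.6 − -6.4)/(0.4399 − (-1.476)) = 1.98.
Then μ = -6.4 − (-1.476)·1.98 = -3.47.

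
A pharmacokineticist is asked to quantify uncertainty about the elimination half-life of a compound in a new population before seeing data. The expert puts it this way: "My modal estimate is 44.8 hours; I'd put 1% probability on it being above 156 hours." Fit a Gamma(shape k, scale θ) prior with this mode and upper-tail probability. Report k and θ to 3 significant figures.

k ≈ 3.79, θ ≈ 16.1

Gamma(k,θ) with k>1 has mode (k−1)θ, so θ = 44.8/(k−1).
Need P(X < 156) = 0.99 with θ tied to k this way. Start at k = 2, θ = 44.8: P(X<156) ≈ 0.862.
Too low — raise k to concentrate. Iterating converges to k ≈ 3.79.
Then θ = 44.8/(3.79−1) ≈ 16.1.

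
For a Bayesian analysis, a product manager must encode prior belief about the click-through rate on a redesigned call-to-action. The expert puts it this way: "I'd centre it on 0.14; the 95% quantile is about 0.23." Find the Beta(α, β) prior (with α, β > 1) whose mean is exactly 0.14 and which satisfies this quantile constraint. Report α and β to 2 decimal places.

With mean 0.14 fixed, write α = 0.14s, β = 0.86s where s = α+β.
Need P(θ < 0.23) = 0.95 under Beta(0.14s, 0.86s). Normal approximation: (q−m)/√(m(1−m)/s) ≈ z_{0.95} = 1.64, so s ≈ 0.14·0.86·(1.64)²/(0.23−0.14)² = 40.2.
At s = 40.2: P(θ<0.23) ≈ 0.937. Adjusting to match 0.95 gives s ≈ 47.36.
So α = 0.14·47.36 ≈ 6.63, β = 0.86·47.36 ≈ 40.73.

α ≈ 6.63, β ≈ 40.73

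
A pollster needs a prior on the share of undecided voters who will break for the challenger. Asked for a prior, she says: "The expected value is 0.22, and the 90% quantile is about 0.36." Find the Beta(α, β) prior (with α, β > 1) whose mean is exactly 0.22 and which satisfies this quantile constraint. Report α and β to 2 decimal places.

α ≈ 3.38, β ≈ 11.99

With mean 0.22 fixed, write α = 0.22s, β = 0.78s where s = α+β.
Need P(θ < 0.36) = 0.9 under Beta(0.22s, 0.78s). Normal approximation: (q−m)/√(m(1−m)/s) ≈ z_{0.9} = 1.28, so s ≈ 0.22·0.78·(1.28)²/(0.36−0.22)² = 14.4.
At s = 14.4: P(θ<0.36) ≈ 0.894. Adjusting to match 0.9 gives s ≈ 15.37.
So α = 0.22·15.37 ≈ 3.38, β = 0.78·15.37 ≈ 11.99.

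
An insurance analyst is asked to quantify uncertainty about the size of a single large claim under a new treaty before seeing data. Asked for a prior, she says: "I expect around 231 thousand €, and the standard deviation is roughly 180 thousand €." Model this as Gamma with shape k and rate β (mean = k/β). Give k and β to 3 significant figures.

For Gamma(k, rate β): mean = k/β, variance = k/β², so CV = 1/√k.
CV = SD/mean = 180/231 = 0.7792, hence k = 1/CV² = 1.65.
Then β = k/mean = 1.65/231 = 0.00713.

k ≈ 1.65, β ≈ 0.00713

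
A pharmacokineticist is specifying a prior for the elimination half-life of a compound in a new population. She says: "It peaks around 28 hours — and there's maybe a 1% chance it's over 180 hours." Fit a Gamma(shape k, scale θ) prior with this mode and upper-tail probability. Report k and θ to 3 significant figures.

k ≈ 2.05, θ ≈ 26.8

Gamma(k,θ) with k>1 has mode (k−1)θ, so θ = 28/(k−1).
Need P(X < 180) = 0.99 with θ tied to k this way. Start at k = 2, θ = 28: P(X<180) ≈ 0.988.
Too low — raise k to concentrate. Iterating converges to k ≈ 2.05.
Then θ = 28/(2.05−1) ≈ 26.8.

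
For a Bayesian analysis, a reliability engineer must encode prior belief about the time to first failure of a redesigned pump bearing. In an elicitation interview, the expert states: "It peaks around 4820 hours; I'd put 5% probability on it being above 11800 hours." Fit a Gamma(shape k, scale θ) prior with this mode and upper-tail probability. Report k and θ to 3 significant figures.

k ≈ 4.4, θ ≈ 1420

Gamma(k,θ) with k>1 has mode (k−1)θ, so θ = 4820/(k−1).
Need P(X < 11800) = 0.95 with θ tied to k this way. Start at k = 2, θ = 4820: P(X<11800) ≈ 0.702.
Too low — raise k to concentrate. Iterating converges to k ≈ 4.4.
Then θ = 4820/(4.4−1) ≈ 1420.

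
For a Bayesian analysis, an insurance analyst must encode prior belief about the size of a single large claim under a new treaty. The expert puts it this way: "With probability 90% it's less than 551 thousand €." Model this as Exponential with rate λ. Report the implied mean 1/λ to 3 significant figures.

P(T < 551.0) = 1 − e^(−λ·551.0) = 0.9, so λ = −ln(1−0.9)/551.0 = −ln(0.1)/551.0 = 0.00418.
Mean = 1/λ = 239 thousand €.

mean ≈ 239 thousand €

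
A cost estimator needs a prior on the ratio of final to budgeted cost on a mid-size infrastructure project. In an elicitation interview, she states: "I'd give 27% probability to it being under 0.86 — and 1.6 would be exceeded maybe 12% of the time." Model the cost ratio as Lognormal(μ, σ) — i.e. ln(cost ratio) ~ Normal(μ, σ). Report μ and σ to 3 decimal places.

μ ≈ 0.062, σ ≈ 0.347

If T ~ Lognormal(μ,σ) then ln T ~ Normal(μ,σ), so the p-quantile of ln T is μ + z_p·σ.
ln(0.86) = -0.1508 and ln(1.6) = 0.47; z_{0.27} = -0.6128, z_{0.88} = 1.175.
σ = (0.47 − -0.1508)/(1.175 − (-0.6128)) = 0.347.
μ = -0.1508 − (-0.6128)·0.347 = 0.062.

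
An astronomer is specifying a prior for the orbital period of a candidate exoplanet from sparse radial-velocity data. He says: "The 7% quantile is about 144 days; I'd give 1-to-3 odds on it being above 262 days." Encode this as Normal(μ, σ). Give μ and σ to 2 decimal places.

The p-quantile of Normal(μ,σ) is μ + z_p·σ, with z_{0.07} = -1.476 and z_{0.75} = 0.6745.
Eliminate σ: μ = (z₂·x₁ − z₁·x₂)/(z₂ − z₁) = (0.6745·144 − (-1.476)·262)/2.15 = 224.99.
Then σ = (x₂ − x₁)/(z₂ − z₁) = (262 − 144)/2.15 = 54.88.

μ = 224.99, σ = 54.88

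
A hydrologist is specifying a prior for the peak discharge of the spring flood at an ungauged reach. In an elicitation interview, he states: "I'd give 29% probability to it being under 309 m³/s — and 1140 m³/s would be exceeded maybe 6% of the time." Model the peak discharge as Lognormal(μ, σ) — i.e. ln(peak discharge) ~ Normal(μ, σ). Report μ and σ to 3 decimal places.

μ ≈ 6.076, σ ≈ 0.619

If T ~ Lognormal(μ,σ) then ln T ~ Normal(μ,σ), so the p-quantile of ln T is μ + z_p·σ.
ln(309) = 5.733 and ln(1140) = 7.039; z_{0.29} = -0.5534, z_{0.94} = 1.555.
σ = (7.039 − 5.733)/(1.555 − (-0.5534)) = 0.619.
μ = 5.733 − (-0.5534)·0.619 = 6.076.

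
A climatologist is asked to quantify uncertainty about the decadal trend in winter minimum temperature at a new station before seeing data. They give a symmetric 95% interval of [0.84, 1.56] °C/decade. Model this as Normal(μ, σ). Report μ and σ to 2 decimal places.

μ = 1.20, σ = 0.18

A symmetric 95% interval runs μ ± z·σ with z = 1.96.
Half-width = 0.36, so σ = 0.36/1.96 = 0.18.
μ is the interval midpoint, 1.20.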